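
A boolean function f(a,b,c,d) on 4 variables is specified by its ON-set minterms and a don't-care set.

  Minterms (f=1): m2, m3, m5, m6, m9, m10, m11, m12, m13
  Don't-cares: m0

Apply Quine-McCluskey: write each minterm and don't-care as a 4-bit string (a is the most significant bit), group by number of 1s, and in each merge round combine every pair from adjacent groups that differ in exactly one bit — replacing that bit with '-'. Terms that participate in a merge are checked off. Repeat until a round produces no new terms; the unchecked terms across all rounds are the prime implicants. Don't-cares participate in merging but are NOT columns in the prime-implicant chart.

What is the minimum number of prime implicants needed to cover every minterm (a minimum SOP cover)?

size-2^0 implicants → 0000(✓)  0010(✓)  0011(✓)  0101(✓)  0110(✓)  1001(✓)  1010(✓)  1011(✓)  1100(✓)  1101(✓)
size-2^1 implicants → -010(✓)  -011(✓)  -101  0-10  00-0  001-(✓)  1-01  10-1  101-(✓)  110-
size-2^2 implicants → -01-
Unchecked terms (primes): -01-, -101, 0-10, 00-0, 1-01, 10-1, 110-
Minterm coverage:
  m2 ⊆ -01-,0-10,00-0
  m3 ⊆ -01- [E]
  m5 ⊆ -101 [E]
  m6 ⊆ 0-10 [E]
  m9 ⊆ 1-01,10-1
  m10 ⊆ -01- [E]
  m11 ⊆ -01-,10-1
  m12 ⊆ 110- [E]
  m13 ⊆ -101,1-01,110-
E = {-01-, -101, 0-10, 110-}
Petrick residual → 1-01
Cover = b'c + bc'd + a'cd' + ac'd + abc'  |cover|=5

5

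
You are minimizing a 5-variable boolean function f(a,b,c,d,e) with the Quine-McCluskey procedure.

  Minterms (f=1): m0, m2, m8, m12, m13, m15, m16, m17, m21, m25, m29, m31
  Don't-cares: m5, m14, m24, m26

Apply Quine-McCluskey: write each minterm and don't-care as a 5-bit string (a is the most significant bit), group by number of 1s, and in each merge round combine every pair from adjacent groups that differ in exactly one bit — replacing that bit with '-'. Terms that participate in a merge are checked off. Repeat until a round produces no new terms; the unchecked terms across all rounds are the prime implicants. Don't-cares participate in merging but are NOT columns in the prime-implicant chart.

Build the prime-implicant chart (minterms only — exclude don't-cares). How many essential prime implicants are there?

2

[col 0] 00000*, 00010*, 00101*, 01000*, 01100*, 01101*, 01110*, 01111*, 10000*, 10001*, 10101*, 11000*, 11001*, 11010*, 11101*, 11111*
[col 1] -0000*, -0101*, -1000*, -1101*, -1111*, 0-000*, 0-101*, 000-0, 01-00, 011-0*, 011-1*, 0110-*, 0111-*, 1-000*, 1-001*, 1-101*, 10-01*, 1000-*, 11-01*, 110-0, 1100-*, 111-1*
[col 2] --000, --101, -11-1, 011--, 1--01, 1-00-
Prime implicants: --000, --101, -11-1, 000-0, 01-00, 011--, 1--01, 1-00-, 110-0
PI chart (minterm → PIs covering it):
  0 | --000,000-0
  2 | 000-0  (sole → essential)
  8 | --000,01-00
  12 | 01-00,011--
  13 | --101,-11-1,011--
  15 | -11-1,011--
  16 | --000,1-00-
  17 | 1--01,1-00-
  21 | --101,1--01
  25 | 1--01,1-00-
  29 | --101,-11-1,1--01
  31 | -11-1  (sole → essential)
Essential prime implicants: -11-1, 000-0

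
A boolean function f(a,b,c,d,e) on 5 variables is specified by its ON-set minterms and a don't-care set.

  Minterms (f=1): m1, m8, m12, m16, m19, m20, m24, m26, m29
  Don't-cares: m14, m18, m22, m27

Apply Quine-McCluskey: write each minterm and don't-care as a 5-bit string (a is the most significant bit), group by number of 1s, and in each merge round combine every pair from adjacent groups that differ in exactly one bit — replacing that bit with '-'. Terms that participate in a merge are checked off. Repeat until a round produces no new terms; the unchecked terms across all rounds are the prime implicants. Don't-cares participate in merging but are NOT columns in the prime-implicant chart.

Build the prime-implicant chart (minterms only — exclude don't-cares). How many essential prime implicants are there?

Round 0: 00001 01000✓ 01100✓ 01110✓ 10000✓ 10010✓ 10011✓ 10100✓ 10110✓ 11000✓ 11010✓ 11011✓ 11101
Round 1: -1000 01-00 011-0 1-000✓ 1-010✓ 1-011✓ 10-00✓ 10-10✓ 100-0✓ 1001-✓ 101-0✓ 110-0✓ 1101-✓
Round 2: 1-0-0 1-01- 10--0
PIs = {-1000, 00001, 01-00, 011-0, 1-0-0, 1-01-, 10--0, 11101}
Coverage chart:
  m1: 00001 ←essential
  m8: -1000,01-00
  m12: 01-00,011-0
  m16: 1-0-0,10--0
  m19: 1-01- ←essential
  m20: 10--0 ←essential
  m24: -1000,1-0-0
  m26: 1-0-0,1-01-
  m29: 11101 ←essential
Essential: 00001, 1-01-, 10--0, 11101

4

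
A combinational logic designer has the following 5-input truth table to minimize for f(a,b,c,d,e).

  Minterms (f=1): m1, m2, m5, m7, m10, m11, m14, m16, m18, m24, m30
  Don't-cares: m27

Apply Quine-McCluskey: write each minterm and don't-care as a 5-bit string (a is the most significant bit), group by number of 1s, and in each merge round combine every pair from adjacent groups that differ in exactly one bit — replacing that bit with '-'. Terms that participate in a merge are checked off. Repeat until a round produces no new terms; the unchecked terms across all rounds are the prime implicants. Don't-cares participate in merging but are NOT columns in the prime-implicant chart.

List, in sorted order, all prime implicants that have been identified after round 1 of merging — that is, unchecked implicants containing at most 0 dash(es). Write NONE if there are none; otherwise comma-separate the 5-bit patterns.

[col 0] 00001*, 00010*, 00101*, 00111*, 01010*, 01011*, 01110*, 10000*, 10010*, 11000*, 11011*, 11110*
[col 1] -0010, -1011, -1110, 0-010, 00-01, 001-1, 01-10, 0101-, 1-000, 100-0
Prime implicants: -0010, -1011, -1110, 0-010, 00-01, 001-1, 01-10, 0101-, 1-000, 100-0

NONE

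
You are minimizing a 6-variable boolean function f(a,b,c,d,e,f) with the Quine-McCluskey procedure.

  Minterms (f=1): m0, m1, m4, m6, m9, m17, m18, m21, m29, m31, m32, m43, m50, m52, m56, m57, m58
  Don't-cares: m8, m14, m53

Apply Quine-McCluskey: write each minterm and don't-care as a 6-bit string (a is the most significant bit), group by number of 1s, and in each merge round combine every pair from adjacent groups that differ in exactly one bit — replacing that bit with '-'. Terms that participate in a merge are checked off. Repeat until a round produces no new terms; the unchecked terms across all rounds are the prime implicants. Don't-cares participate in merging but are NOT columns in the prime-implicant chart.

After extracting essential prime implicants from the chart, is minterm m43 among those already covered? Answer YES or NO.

YES

Round 0: 000000✓ 000001✓ 000100✓ 000110✓ 001000✓ 001001✓ 001110✓ 010001✓ 010010✓ 010101✓ 011101✓ 011111✓ 100000✓ 101011 110010✓ 110100✓ 110101✓ 111000✓ 111001✓ 111010✓
Round 1: -00000 -10010 -10101 0-0001 00-000✓ 00-001✓ 00-110 000-00 00000-✓ 0001-0 00100-✓ 01-101 010-01 0111-1 11-010 11010- 1110-0 11100-
Round 2: 00-00-
PIs = {-00000, -10010, -10101, 0-0001, 00-00-, 00-110, 000-00, 0001-0, 01-101, 010-01, 0111-1, 101011, 11-010, 11010-, 1110-0, 11100-}
Coverage chart:
  m0: -00000,00-00-,000-00
  m1: 0-0001,00-00-
  m4: 000-00,0001-0
  m6: 00-110,0001-0
  m9: 00-00- ←essential
  m17: 0-0001,010-01
  m18: -10010 ←essential
  m21: -10101,01-101,010-01
  m29: 01-101,0111-1
  m31: 0111-1 ←essential
  m32: -00000 ←essential
  m43: 101011 ←essential
  m50: -10010,11-010
  m52: 11010- ←essential
  m56: 1110-0,11100-
  m57: 11100- ←essential
  m58: 11-010,1110-0
Essential: -00000, -10010, 00-00-, 0111-1, 101011, 11010-, 11100-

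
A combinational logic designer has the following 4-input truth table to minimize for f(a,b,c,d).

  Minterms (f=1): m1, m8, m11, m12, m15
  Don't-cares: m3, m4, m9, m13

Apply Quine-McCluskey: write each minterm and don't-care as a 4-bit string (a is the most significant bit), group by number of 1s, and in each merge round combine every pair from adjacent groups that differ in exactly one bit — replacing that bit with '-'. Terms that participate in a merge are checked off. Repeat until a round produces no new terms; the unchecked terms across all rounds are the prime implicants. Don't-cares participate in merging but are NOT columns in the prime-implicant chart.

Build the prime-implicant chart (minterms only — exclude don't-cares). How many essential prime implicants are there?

3

Round 0: 0001✓ 0011✓ 0100✓ 1000✓ 1001✓ 1011✓ 1100✓ 1101✓ 1111✓
Round 1: -001✓ -011✓ -100 00-1✓ 1-00✓ 1-01✓ 1-11✓ 10-1✓ 100-✓ 11-1✓ 110-✓
Round 2: -0-1 1--1 1-0-
PIs = {-0-1, -100, 1--1, 1-0-}
Coverage chart:
  m1: -0-1 ←essential
  m8: 1-0- ←essential
  m11: -0-1,1--1
  m12: -100,1-0-
  m15: 1--1 ←essential
Essential: -0-1, 1--1, 1-0-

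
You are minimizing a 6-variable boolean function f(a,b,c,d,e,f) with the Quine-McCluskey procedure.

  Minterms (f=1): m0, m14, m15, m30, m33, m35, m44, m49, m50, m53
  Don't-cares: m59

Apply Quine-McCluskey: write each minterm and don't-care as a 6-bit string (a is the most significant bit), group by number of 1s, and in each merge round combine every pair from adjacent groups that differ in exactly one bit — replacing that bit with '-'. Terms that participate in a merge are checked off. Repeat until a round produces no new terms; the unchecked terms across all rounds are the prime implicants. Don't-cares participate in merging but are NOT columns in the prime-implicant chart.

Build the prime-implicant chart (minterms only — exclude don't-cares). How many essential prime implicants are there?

7

[col 0] 000000, 001110*, 001111*, 011110*, 100001*, 100011*, 101100, 110001*, 110010, 110101*, 111011
[col 1] 0-1110, 00111-, 1-0001, 1000-1, 110-01
Prime implicants: 0-1110, 000000, 00111-, 1-0001, 1000-1, 101100, 110-01, 110010, 111011
PI chart (minterm → PIs covering it):
  0 | 000000  (sole → essential)
  14 | 0-1110,00111-
  15 | 00111-  (sole → essential)
  30 | 0-1110  (sole → essential)
  33 | 1-0001,1000-1
  35 | 1000-1  (sole → essential)
  44 | 101100  (sole → essential)
  49 | 1-0001,110-01
  50 | 110010  (sole → essential)
  53 | 110-01  (sole → essential)
Essential prime implicants: 0-1110, 000000, 00111-, 1000-1, 101100, 110-01, 110010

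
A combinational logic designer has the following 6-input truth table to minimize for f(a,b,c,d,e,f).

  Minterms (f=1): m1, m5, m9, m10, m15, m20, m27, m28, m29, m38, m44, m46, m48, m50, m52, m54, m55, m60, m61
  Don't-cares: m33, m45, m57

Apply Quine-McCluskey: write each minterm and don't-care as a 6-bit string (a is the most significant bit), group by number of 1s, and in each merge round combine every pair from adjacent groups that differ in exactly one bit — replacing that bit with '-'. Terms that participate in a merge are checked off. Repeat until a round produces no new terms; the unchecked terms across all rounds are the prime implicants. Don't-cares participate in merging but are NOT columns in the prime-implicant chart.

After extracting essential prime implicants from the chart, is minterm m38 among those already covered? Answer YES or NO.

Round 0: 000001✓ 000101✓ 001001✓ 001010 001111 010100✓ 011011 011100✓ 011101✓ 100001✓ 100110✓ 101100✓ 101101✓ 101110✓ 110000✓ 110010✓ 110100✓ 110110✓ 110111✓ 111001✓ 111100✓ 111101✓
Round 1: -00001 -10100✓ -11100✓ -11101✓ 00-001 000-01 01-100✓ 01110-✓ 1-0110 1-1100✓ 1-1101✓ 10-110 1011-0 10110-✓ 11-100✓ 110-00✓ 110-10✓ 1100-0✓ 1101-0✓ 11011- 111-01 11110-✓
Round 2: -1-100 -1110- 1-110- 110--0
PIs = {-00001, -1-100, -1110-, 00-001, 000-01, 001010, 001111, 011011, 1-0110, 1-110-, 10-110, 1011-0, 110--0, 11011-, 111-01}
Coverage chart:
  m1: -00001,00-001,000-01
  m5: 000-01 ←essential
  m9: 00-001 ←essential
  m10: 001010 ←essential
  m15: 001111 ←essential
  m20: -1-100 ←essential
  m27: 011011 ←essential
  m28: -1-100,-1110-
  m29: -1110- ←essential
  m38: 1-0110,10-110
  m44: 1-110-,1011-0
  m46: 10-110,1011-0
  m48: 110--0 ←essential
  m50: 110--0 ←essential
  m52: -1-100,110--0
  m54: 1-0110,110--0,11011-
  m55: 11011- ←essential
  m60: -1-100,-1110-,1-110-
  m61: -1110-,1-110-,111-01
Essential: -1-100, -1110-, 00-001, 000-01, 001010, 001111, 011011, 110--0, 11011-

NO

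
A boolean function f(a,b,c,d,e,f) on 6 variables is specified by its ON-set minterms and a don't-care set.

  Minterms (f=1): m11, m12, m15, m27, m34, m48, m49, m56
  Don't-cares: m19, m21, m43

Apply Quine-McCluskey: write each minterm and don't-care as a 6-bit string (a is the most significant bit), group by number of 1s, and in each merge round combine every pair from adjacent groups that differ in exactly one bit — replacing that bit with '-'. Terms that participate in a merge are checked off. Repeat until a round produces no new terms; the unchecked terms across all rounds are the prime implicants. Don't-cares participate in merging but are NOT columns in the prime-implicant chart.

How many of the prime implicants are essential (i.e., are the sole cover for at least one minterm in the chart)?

5

Round 0: 001011✓ 001100 001111✓ 010011✓ 010101 011011✓ 100010 101011✓ 110000✓ 110001✓ 111000✓
Round 1: -01011 0-1011 001-11 01-011 11-000 11000-
PIs = {-01011, 0-1011, 001-11, 001100, 01-011, 010101, 100010, 11-000, 11000-}
Coverage chart:
  m11: -01011,0-1011,001-11
  m12: 001100 ←essential
  m15: 001-11 ←essential
  m27: 0-1011,01-011
  m34: 100010 ←essential
  m48: 11-000,11000-
  m49: 11000- ←essential
  m56: 11-000 ←essential
Essential: 001-11, 001100, 100010, 11-000, 11000-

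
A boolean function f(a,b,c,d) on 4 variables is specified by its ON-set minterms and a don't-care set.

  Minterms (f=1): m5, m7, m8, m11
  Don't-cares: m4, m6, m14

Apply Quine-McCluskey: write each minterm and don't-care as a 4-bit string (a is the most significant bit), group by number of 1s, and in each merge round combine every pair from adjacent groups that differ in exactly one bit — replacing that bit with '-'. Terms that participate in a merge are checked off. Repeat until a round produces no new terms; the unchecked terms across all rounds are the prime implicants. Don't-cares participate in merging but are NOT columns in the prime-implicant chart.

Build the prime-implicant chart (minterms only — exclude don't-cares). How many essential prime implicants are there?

size-2^0 implicants → 0100(✓)  0101(✓)  0110(✓)  0111(✓)  1000  1011  1110(✓)
size-2^1 implicants → -110  01-0(✓)  01-1(✓)  010-(✓)  011-(✓)
size-2^2 implicants → 01--
Unchecked terms (primes): -110, 01--, 1000, 1011
Minterm coverage:
  m5 ⊆ 01-- [E]
  m7 ⊆ 01-- [E]
  m8 ⊆ 1000 [E]
  m11 ⊆ 1011 [E]
E = {01--, 1000, 1011}

3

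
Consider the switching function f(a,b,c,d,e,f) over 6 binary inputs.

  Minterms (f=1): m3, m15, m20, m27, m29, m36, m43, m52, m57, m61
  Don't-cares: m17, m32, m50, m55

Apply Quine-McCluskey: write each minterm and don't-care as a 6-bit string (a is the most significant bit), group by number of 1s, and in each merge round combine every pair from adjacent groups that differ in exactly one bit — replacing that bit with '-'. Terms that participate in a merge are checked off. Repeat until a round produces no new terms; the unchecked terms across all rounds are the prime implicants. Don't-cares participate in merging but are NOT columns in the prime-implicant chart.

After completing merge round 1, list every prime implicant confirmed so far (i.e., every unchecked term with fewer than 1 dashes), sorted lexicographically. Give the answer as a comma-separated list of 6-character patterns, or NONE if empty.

Round 0: 000011 001111 010001 010100✓ 011011 011101✓ 100000✓ 100100✓ 101011 110010 110100✓ 110111 111001✓ 111101✓
Round 1: -10100 -11101 1-0100 100-00 111-01
PIs = {-10100, -11101, 000011, 001111, 010001, 011011, 1-0100, 100-00, 101011, 110010, 110111, 111-01}

000011, 001111, 010001, 011011, 101011, 110010, 110111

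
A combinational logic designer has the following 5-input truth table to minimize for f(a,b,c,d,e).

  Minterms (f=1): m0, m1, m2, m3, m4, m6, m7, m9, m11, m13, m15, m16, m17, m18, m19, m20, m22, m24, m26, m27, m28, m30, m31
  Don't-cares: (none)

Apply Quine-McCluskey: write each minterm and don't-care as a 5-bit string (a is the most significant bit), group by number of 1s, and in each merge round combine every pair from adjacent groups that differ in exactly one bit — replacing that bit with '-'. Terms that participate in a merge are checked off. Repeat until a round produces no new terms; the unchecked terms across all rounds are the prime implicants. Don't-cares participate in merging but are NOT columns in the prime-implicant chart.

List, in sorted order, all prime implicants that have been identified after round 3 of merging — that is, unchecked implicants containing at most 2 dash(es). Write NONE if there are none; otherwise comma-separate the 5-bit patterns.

size-2^0 implicants → 00000(✓)  00001(✓)  00010(✓)  00011(✓)  00100(✓)  00110(✓)  00111(✓)  01001(✓)  01011(✓)  01101(✓)  01111(✓)  10000(✓)  10001(✓)  10010(✓)  10011(✓)  10100(✓)  10110(✓)  11000(✓)  11010(✓)  11011(✓)  11100(✓)  11110(✓)  11111(✓)
size-2^1 implicants → -0000(✓)  -0001(✓)  -0010(✓)  -0011(✓)  -0100(✓)  -0110(✓)  -1011(✓)  -1111(✓)  0-001(✓)  0-011(✓)  0-111(✓)  00-00(✓)  00-10(✓)  00-11(✓)  000-0(✓)  000-1(✓)  0000-(✓)  0001-(✓)  001-0(✓)  0011-(✓)  01-01(✓)  01-11(✓)  010-1(✓)  011-1(✓)  1-000(✓)  1-010(✓)  1-011(✓)  1-100(✓)  1-110(✓)  10-00(✓)  10-10(✓)  100-0(✓)  100-1(✓)  1000-(✓)  1001-(✓)  101-0(✓)  11-00(✓)  11-10(✓)  11-11(✓)  110-0(✓)  1101-(✓)  111-0(✓)  1111-(✓)
size-2^2 implicants → --011  -0-00(✓)  -0-10(✓)  -00-0(✓)  -00-1(✓)  -000-(✓)  -001-(✓)  -01-0(✓)  -1-11  0--11  0-0-1  00--0(✓)  00-1-  000--(✓)  01--1  1--00(✓)  1--10(✓)  1-0-0(✓)  1-01-  1-1-0(✓)  10--0(✓)  100--(✓)  11--0(✓)  11-1-
size-2^3 implicants → -0--0  -00--  1---0
Unchecked terms (primes): --011, -0--0, -00--, -1-11, 0--11, 0-0-1, 00-1-, 01--1, 1---0, 1-01-, 11-1-

--011, -1-11, 0--11, 0-0-1, 00-1-, 01--1, 1-01-, 11-1-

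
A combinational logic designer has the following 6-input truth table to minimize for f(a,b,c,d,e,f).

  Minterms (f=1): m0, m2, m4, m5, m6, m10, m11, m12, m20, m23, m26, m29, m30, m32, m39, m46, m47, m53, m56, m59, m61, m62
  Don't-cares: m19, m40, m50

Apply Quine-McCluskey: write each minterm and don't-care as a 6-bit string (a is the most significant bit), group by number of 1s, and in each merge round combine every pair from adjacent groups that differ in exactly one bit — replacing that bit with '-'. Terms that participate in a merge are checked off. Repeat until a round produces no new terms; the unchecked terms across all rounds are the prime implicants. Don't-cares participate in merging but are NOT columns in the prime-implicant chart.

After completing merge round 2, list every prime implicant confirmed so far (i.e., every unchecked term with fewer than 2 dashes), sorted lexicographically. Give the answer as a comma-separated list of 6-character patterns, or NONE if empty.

-00000, -11101, -11110, 0-0100, 0-1010, 00-010, 00-100, 00010-, 00101-, 010-11, 011-10, 1-1000, 1-1110, 10-000, 10-111, 10111-, 11-101, 110010, 111011

size-2^0 implicants → 000000(✓)  000010(✓)  000100(✓)  000101(✓)  000110(✓)  001010(✓)  001011(✓)  001100(✓)  010011(✓)  010100(✓)  010111(✓)  011010(✓)  011101(✓)  011110(✓)  100000(✓)  100111(✓)  101000(✓)  101110(✓)  101111(✓)  110010  110101(✓)  111000(✓)  111011  111101(✓)  111110(✓)
size-2^1 implicants → -00000  -11101  -11110  0-0100  0-1010  00-010  00-100  000-00(✓)  000-10(✓)  0000-0(✓)  0001-0(✓)  00010-  00101-  010-11  011-10  1-1000  1-1110  10-000  10-111  10111-  11-101
size-2^2 implicants → 000--0
Unchecked terms (primes): -00000, -11101, -11110, 0-0100, 0-1010, 00-010, 00-100, 000--0, 00010-, 00101-, 010-11, 011-10, 1-1000, 1-1110, 10-000, 10-111, 10111-, 11-101, 110010, 111011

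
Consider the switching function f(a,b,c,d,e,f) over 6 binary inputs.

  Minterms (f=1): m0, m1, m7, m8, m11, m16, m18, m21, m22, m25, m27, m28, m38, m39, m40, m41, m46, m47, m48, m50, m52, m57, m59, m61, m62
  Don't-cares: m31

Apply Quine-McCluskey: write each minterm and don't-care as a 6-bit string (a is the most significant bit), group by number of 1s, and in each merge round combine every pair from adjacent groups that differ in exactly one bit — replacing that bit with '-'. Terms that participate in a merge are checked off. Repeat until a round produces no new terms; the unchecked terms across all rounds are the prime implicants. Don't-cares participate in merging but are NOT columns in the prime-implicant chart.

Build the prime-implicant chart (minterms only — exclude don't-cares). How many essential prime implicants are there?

12

[col 0] 000000*, 000001*, 000111*, 001000*, 001011*, 010000*, 010010*, 010101, 010110*, 011001*, 011011*, 011100, 011111*, 100110*, 100111*, 101000*, 101001*, 101110*, 101111*, 110000*, 110010*, 110100*, 111001*, 111011*, 111101*, 111110*
[col 1] -00111, -01000, -10000*, -10010*, -11001*, -11011*, 0-0000, 0-1011, 00-000, 00000-, 010-10, 0100-0*, 011-11, 0110-1*, 1-1001, 1-1110, 10-110*, 10-111*, 10011-*, 10100-, 10111-*, 110-00, 1100-0*, 111-01, 1110-1*
[col 2] -100-0, -110-1, 10-11-
Prime implicants: -00111, -01000, -100-0, -110-1, 0-0000, 0-1011, 00-000, 00000-, 010-10, 010101, 011-11, 011100, 1-1001, 1-1110, 10-11-, 10100-, 110-00, 111-01
PI chart (minterm → PIs covering it):
  0 | 0-0000,00-000,00000-
  1 | 00000-  (sole → essential)
  7 | -00111  (sole → essential)
  8 | -01000,00-000
  11 | 0-1011  (sole → essential)
  16 | -100-0,0-0000
  18 | -100-0,010-10
  21 | 010101  (sole → essential)
  22 | 010-10  (sole → essential)
  25 | -110-1  (sole → essential)
  27 | -110-1,0-1011,011-11
  28 | 011100  (sole → essential)
  38 | 10-11-  (sole → essential)
  39 | -00111,10-11-
  40 | -01000,10100-
  41 | 1-1001,10100-
  46 | 1-1110,10-11-
  47 | 10-11-  (sole → essential)
  48 | -100-0,110-00
  50 | -100-0  (sole → essential)
  52 | 110-00  (sole → essential)
  57 | -110-1,1-1001,111-01
  59 | -110-1  (sole → essential)
  61 | 111-01  (sole → essential)
  62 | 1-1110  (sole → essential)
Essential prime implicants: -00111, -100-0, -110-1, 0-1011, 00000-, 010-10, 010101, 011100, 1-1110, 10-11-, 110-00, 111-01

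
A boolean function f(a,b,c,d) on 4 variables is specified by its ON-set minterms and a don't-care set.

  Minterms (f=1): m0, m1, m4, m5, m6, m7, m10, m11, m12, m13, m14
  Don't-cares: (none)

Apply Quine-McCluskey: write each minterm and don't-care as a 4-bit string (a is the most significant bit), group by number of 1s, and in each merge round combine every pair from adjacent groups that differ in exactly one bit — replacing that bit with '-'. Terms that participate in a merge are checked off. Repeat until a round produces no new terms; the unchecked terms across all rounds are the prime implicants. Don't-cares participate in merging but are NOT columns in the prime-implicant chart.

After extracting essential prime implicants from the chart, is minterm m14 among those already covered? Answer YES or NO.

size-2^0 implicants → 0000(✓)  0001(✓)  0100(✓)  0101(✓)  0110(✓)  0111(✓)  1010(✓)  1011(✓)  1100(✓)  1101(✓)  1110(✓)
size-2^1 implicants → -100(✓)  -101(✓)  -110(✓)  0-00(✓)  0-01(✓)  000-(✓)  01-0(✓)  01-1(✓)  010-(✓)  011-(✓)  1-10  101-  11-0(✓)  110-(✓)
size-2^2 implicants → -1-0  -10-  0-0-  01--
Unchecked terms (primes): -1-0, -10-, 0-0-, 01--, 1-10, 101-
Minterm coverage:
  m0 ⊆ 0-0- [E]
  m1 ⊆ 0-0- [E]
  m4 ⊆ -1-0,-10-,0-0-,01--
  m5 ⊆ -10-,0-0-,01--
  m6 ⊆ -1-0,01--
  m7 ⊆ 01-- [E]
  m10 ⊆ 1-10,101-
  m11 ⊆ 101- [E]
  m12 ⊆ -1-0,-10-
  m13 ⊆ -10- [E]
  m14 ⊆ -1-0,1-10
E = {-10-, 0-0-, 01--, 101-}

NO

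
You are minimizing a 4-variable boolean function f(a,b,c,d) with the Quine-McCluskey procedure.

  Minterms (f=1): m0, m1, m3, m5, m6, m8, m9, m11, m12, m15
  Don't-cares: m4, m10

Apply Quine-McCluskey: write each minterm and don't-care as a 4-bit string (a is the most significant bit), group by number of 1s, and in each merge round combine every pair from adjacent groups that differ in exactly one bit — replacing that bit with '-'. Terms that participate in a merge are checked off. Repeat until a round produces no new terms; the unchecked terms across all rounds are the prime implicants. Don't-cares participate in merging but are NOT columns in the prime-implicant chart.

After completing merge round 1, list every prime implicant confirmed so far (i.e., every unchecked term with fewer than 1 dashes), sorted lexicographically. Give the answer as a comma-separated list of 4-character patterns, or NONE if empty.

Round 0: 0000✓ 0001✓ 0011✓ 0100✓ 0101✓ 0110✓ 1000✓ 1001✓ 1010✓ 1011✓ 1100✓ 1111✓
Round 1: -000✓ -001✓ -011✓ -100✓ 0-00✓ 0-01✓ 00-1✓ 000-✓ 01-0 010-✓ 1-00✓ 1-11 10-0✓ 10-1✓ 100-✓ 101-✓
Round 2: --00 -0-1 -00- 0-0- 10--
PIs = {--00, -0-1, -00-, 0-0-, 01-0, 1-11, 10--}

NONE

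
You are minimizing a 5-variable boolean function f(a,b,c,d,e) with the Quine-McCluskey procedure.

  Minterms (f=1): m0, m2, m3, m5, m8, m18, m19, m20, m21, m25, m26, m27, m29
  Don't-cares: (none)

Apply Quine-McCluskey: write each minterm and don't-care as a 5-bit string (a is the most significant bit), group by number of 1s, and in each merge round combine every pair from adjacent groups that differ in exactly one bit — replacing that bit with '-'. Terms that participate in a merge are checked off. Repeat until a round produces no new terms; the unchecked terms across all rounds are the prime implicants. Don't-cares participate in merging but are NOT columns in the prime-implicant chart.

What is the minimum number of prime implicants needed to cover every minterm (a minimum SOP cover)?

6

size-2^0 implicants → 00000(✓)  00010(✓)  00011(✓)  00101(✓)  01000(✓)  10010(✓)  10011(✓)  10100(✓)  10101(✓)  11001(✓)  11010(✓)  11011(✓)  11101(✓)
size-2^1 implicants → -0010(✓)  -0011(✓)  -0101  0-000  000-0  0001-(✓)  1-010(✓)  1-011(✓)  1-101  1001-(✓)  1010-  11-01  110-1  1101-(✓)
size-2^2 implicants → -001-  1-01-
Unchecked terms (primes): -001-, -0101, 0-000, 000-0, 1-01-, 1-101, 1010-, 11-01, 110-1
Minterm coverage:
  m0 ⊆ 0-000,000-0
  m2 ⊆ -001-,000-0
  m3 ⊆ -001- [E]
  m5 ⊆ -0101 [E]
  m8 ⊆ 0-000 [E]
  m18 ⊆ -001-,1-01-
  m19 ⊆ -001-,1-01-
  m20 ⊆ 1010- [E]
  m21 ⊆ -0101,1-101,1010-
  m25 ⊆ 11-01,110-1
  m26 ⊆ 1-01- [E]
  m27 ⊆ 1-01-,110-1
  m29 ⊆ 1-101,11-01
E = {-001-, -0101, 0-000, 1-01-, 1010-}
Petrick residual → 11-01
Cover = b'c'd + b'cd'e + a'c'd'e' + ac'd + ab'cd' + abd'e  |cover|=6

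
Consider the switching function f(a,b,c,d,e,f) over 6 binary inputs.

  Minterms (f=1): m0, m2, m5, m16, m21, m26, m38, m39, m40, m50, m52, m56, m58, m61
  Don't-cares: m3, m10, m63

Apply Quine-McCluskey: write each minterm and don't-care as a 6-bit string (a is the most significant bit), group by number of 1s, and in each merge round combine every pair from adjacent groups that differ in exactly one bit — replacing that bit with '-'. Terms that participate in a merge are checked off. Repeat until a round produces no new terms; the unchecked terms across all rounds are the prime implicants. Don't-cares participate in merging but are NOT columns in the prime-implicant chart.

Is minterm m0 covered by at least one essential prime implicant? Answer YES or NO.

YES

Round 0: 000000✓ 000010✓ 000011✓ 000101✓ 001010✓ 010000✓ 010101✓ 011010✓ 100110✓ 100111✓ 101000✓ 110010✓ 110100 111000✓ 111010✓ 111101✓ 111111✓
Round 1: -11010 0-0000 0-0101 0-1010 00-010 0000-0 00001- 1-1000 10011- 11-010 1110-0 1111-1
PIs = {-11010, 0-0000, 0-0101, 0-1010, 00-010, 0000-0, 00001-, 1-1000, 10011-, 11-010, 110100, 1110-0, 1111-1}
Coverage chart:
  m0: 0-0000,0000-0
  m2: 00-010,0000-0,00001-
  m5: 0-0101 ←essential
  m16: 0-0000 ←essential
  m21: 0-0101 ←essential
  m26: -11010,0-1010
  m38: 10011- ←essential
  m39: 10011- ←essential
  m40: 1-1000 ←essential
  m50: 11-010 ←essential
  m52: 110100 ←essential
  m56: 1-1000,1110-0
  m58: -11010,11-010,1110-0
  m61: 1111-1 ←essential
Essential: 0-0000, 0-0101, 1-1000, 10011-, 11-010, 110100, 1111-1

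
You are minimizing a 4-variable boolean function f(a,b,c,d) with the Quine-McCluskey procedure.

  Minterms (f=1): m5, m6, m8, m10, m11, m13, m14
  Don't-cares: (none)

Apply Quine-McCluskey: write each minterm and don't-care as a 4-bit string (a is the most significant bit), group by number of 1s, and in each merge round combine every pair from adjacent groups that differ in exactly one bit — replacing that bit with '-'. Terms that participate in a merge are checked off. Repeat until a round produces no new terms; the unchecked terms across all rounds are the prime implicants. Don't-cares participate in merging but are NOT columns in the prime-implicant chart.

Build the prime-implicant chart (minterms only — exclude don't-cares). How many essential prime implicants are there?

4

size-2^0 implicants → 0101(✓)  0110(✓)  1000(✓)  1010(✓)  1011(✓)  1101(✓)  1110(✓)
size-2^1 implicants → -101  -110  1-10  10-0  101-
Unchecked terms (primes): -101, -110, 1-10, 10-0, 101-
Minterm coverage:
  m5 ⊆ -101 [E]
  m6 ⊆ -110 [E]
  m8 ⊆ 10-0 [E]
  m10 ⊆ 1-10,10-0,101-
  m11 ⊆ 101- [E]
  m13 ⊆ -101 [E]
  m14 ⊆ -110,1-10
E = {-101, -110, 10-0, 101-}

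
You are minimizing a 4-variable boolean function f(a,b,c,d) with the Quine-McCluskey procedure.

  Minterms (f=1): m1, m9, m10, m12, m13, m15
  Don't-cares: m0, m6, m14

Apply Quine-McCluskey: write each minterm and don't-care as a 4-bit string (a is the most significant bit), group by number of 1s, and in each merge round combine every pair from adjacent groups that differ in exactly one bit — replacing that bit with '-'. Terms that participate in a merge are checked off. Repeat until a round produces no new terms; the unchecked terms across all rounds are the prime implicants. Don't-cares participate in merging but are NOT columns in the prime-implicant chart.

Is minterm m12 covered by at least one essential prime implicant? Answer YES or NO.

YES

Round 0: 0000✓ 0001✓ 0110✓ 1001✓ 1010✓ 1100✓ 1101✓ 1110✓ 1111✓
Round 1: -001 -110 000- 1-01 1-10 11-0✓ 11-1✓ 110-✓ 111-✓
Round 2: 11--
PIs = {-001, -110, 000-, 1-01, 1-10, 11--}
Coverage chart:
  m1: -001,000-
  m9: -001,1-01
  m10: 1-10 ←essential
  m12: 11-- ←essential
  m13: 1-01,11--
  m15: 11-- ←essential
Essential: 1-10, 11--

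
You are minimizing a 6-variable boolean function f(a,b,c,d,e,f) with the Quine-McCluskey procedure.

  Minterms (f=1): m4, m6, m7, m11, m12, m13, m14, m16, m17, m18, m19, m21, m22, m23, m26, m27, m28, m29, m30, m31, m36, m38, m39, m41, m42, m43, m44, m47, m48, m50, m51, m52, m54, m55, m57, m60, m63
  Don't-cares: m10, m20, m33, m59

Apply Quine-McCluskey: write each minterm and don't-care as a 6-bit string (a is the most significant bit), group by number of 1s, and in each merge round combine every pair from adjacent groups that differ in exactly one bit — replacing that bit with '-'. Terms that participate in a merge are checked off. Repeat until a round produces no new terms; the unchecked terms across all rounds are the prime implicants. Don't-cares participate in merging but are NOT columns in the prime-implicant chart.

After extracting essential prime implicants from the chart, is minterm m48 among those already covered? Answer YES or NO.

size-2^0 implicants → 000100(✓)  000110(✓)  000111(✓)  001010(✓)  001011(✓)  001100(✓)  001101(✓)  001110(✓)  010000(✓)  010001(✓)  010010(✓)  010011(✓)  010100(✓)  010101(✓)  010110(✓)  010111(✓)  011010(✓)  011011(✓)  011100(✓)  011101(✓)  011110(✓)  011111(✓)  100001(✓)  100100(✓)  100110(✓)  100111(✓)  101001(✓)  101010(✓)  101011(✓)  101100(✓)  101111(✓)  110000(✓)  110010(✓)  110011(✓)  110100(✓)  110110(✓)  110111(✓)  111001(✓)  111011(✓)  111100(✓)  111111(✓)
size-2^1 implicants → -00100(✓)  -00110(✓)  -00111(✓)  -01010(✓)  -01011(✓)  -01100(✓)  -10000(✓)  -10010(✓)  -10011(✓)  -10100(✓)  -10110(✓)  -10111(✓)  -11011(✓)  -11100(✓)  -11111(✓)  0-0100(✓)  0-0110(✓)  0-0111(✓)  0-1010(✓)  0-1011(✓)  0-1100(✓)  0-1101(✓)  0-1110(✓)  00-100(✓)  00-110(✓)  0001-0(✓)  00011-(✓)  001-10(✓)  00101-(✓)  0011-0(✓)  00110-(✓)  01-010(✓)  01-011(✓)  01-100(✓)  01-101(✓)  01-110(✓)  01-111(✓)  010-00(✓)  010-01(✓)  010-10(✓)  010-11(✓)  0100-0(✓)  0100-1(✓)  01000-(✓)  01001-(✓)  0101-0(✓)  0101-1(✓)  01010-(✓)  01011-(✓)  011-10(✓)  011-11(✓)  01101-(✓)  0111-0(✓)  0111-1(✓)  01110-(✓)  01111-(✓)  1-0100(✓)  1-0110(✓)  1-0111(✓)  1-1001(✓)  1-1011(✓)  1-1100(✓)  1-1111(✓)  10-001  10-100(✓)  10-111(✓)  1001-0(✓)  10011-(✓)  101-11(✓)  1010-1(✓)  10101-(✓)  11-011(✓)  11-100(✓)  11-111(✓)  110-00(✓)  110-10(✓)  110-11(✓)  1100-0(✓)  11001-(✓)  1101-0(✓)  11011-(✓)  111-11(✓)  1110-1(✓)
size-2^2 implicants → --0100(✓)  --0110(✓)  --0111(✓)  --1011  --1100(✓)  -0-100(✓)  -001-0(✓)  -0011-(✓)  -0101-  -1-011(✓)  -1-100(✓)  -1-111(✓)  -10-00(✓)  -10-10(✓)  -10-11(✓)  -100-0(✓)  -1001-(✓)  -101-0(✓)  -1011-(✓)  -11-11(✓)  0--100(✓)  0--110(✓)  0-01-0(✓)  0-011-(✓)  0-1-10  0-101-  0-11-0(✓)  0-110-  00-1-0(✓)  01--10(✓)  01--11(✓)  01-01-(✓)  01-1-0(✓)  01-1-1(✓)  01-10-(✓)  01-11-(✓)  010--0(✓)  010--1(✓)  010-0-(✓)  010-1-(✓)  0100--(✓)  0101--(✓)  011-1-(✓)  0111--(✓)  1--100(✓)  1--111  1-01-0(✓)  1-011-(✓)  1-1-11  1-10-1  11--11(✓)  110--0(✓)  110-1-(✓)
size-2^3 implicants → ---100  --01-0  --011-  -1--11  -10--0  -10-1-  0--1-0  01--1-  01-1--  010---
Unchecked terms (primes): ---100, --01-0, --011-, --1011, -0101-, -1--11, -10--0, -10-1-, 0--1-0, 0-1-10, 0-101-, 0-110-, 01--1-, 01-1--, 010---, 1--111, 1-1-11, 1-10-1, 10-001
Minterm coverage:
  m4 ⊆ ---100,--01-0,0--1-0
  m6 ⊆ --01-0,--011-,0--1-0
  m7 ⊆ --011- [E]
  m11 ⊆ --1011,-0101-,0-101-
  m12 ⊆ ---100,0--1-0,0-110-
  m13 ⊆ 0-110- [E]
  m14 ⊆ 0--1-0,0-1-10
  m16 ⊆ -10--0,010---
  m17 ⊆ 010--- [E]
  m18 ⊆ -10--0,-10-1-,01--1-,010---
  m19 ⊆ -1--11,-10-1-,01--1-,010---
  m21 ⊆ 01-1--,010---
  m22 ⊆ --01-0,--011-,-10--0,-10-1-,0--1-0,01--1-,01-1--,010---
  m23 ⊆ --011-,-1--11,-10-1-,01--1-,01-1--,010---
  m26 ⊆ 0-1-10,0-101-,01--1-
  m27 ⊆ --1011,-1--11,0-101-,01--1-
  m28 ⊆ ---100,0--1-0,0-110-,01-1--
  m29 ⊆ 0-110-,01-1--
  m30 ⊆ 0--1-0,0-1-10,01--1-,01-1--
  m31 ⊆ -1--11,01--1-,01-1--
  m36 ⊆ ---100,--01-0
  m38 ⊆ --01-0,--011-
  m39 ⊆ --011-,1--111
  m41 ⊆ 1-10-1,10-001
  m42 ⊆ -0101- [E]
  m43 ⊆ --1011,-0101-,1-1-11,1-10-1
  m44 ⊆ ---100 [E]
  m47 ⊆ 1--111,1-1-11
  m48 ⊆ -10--0 [E]
  m50 ⊆ -10--0,-10-1-
  m51 ⊆ -1--11,-10-1-
  m52 ⊆ ---100,--01-0,-10--0
  m54 ⊆ --01-0,--011-,-10--0,-10-1-
  m55 ⊆ --011-,-1--11,-10-1-,1--111
  m57 ⊆ 1-10-1 [E]
  m60 ⊆ ---100 [E]
  m63 ⊆ -1--11,1--111,1-1-11
E = {---100, --011-, -0101-, -10--0, 0-110-, 010---, 1-10-1}

YES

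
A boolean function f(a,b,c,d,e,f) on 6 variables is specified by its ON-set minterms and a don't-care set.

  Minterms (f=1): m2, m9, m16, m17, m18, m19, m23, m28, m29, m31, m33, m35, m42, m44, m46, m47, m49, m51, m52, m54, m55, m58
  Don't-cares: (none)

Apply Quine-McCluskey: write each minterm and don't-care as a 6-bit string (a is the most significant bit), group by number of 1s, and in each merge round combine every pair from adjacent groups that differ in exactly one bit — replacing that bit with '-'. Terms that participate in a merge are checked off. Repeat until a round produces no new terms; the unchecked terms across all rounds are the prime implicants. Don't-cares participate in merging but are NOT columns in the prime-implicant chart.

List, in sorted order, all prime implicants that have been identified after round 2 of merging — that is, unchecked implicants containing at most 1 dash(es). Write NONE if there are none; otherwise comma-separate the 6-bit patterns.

size-2^0 implicants → 000010(✓)  001001  010000(✓)  010001(✓)  010010(✓)  010011(✓)  010111(✓)  011100(✓)  011101(✓)  011111(✓)  100001(✓)  100011(✓)  101010(✓)  101100(✓)  101110(✓)  101111(✓)  110001(✓)  110011(✓)  110100(✓)  110110(✓)  110111(✓)  111010(✓)
size-2^1 implicants → -10001(✓)  -10011(✓)  -10111(✓)  0-0010  01-111  010-11(✓)  0100-0(✓)  0100-1(✓)  01000-(✓)  01001-(✓)  0111-1  01110-  1-0001(✓)  1-0011(✓)  1-1010  1000-1(✓)  101-10  1011-0  10111-  110-11(✓)  1100-1(✓)  1101-0  11011-
size-2^2 implicants → -10-11  -100-1  0100--  1-00-1
Unchecked terms (primes): -10-11, -100-1, 0-0010, 001001, 01-111, 0100--, 0111-1, 01110-, 1-00-1, 1-1010, 101-10, 1011-0, 10111-, 1101-0, 11011-

0-0010, 001001, 01-111, 0111-1, 01110-, 1-1010, 101-10, 1011-0, 10111-, 1101-0, 11011-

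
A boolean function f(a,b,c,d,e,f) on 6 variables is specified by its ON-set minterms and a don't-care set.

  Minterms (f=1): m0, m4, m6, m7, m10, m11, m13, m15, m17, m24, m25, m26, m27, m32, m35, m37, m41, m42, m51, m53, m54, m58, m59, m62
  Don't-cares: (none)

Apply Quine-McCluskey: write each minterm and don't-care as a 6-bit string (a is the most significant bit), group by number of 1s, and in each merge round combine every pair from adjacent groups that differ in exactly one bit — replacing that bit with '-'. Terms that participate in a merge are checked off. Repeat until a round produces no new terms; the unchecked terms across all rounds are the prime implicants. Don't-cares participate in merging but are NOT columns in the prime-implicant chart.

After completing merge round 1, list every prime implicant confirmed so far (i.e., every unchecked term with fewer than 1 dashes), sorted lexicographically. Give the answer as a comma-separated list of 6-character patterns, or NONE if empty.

Round 0: 000000✓ 000100✓ 000110✓ 000111✓ 001010✓ 001011✓ 001101✓ 001111✓ 010001✓ 011000✓ 011001✓ 011010✓ 011011✓ 100000✓ 100011✓ 100101✓ 101001 101010✓ 110011✓ 110101✓ 110110✓ 111010✓ 111011✓ 111110✓
Round 1: -00000 -01010✓ -11010✓ -11011✓ 0-1010✓ 0-1011✓ 00-111 000-00 0001-0 00011- 001-11 00101-✓ 0011-1 01-001 0110-0✓ 0110-1✓ 01100-✓ 01101-✓ 1-0011 1-0101 1-1010✓ 11-011 11-110 111-10 11101-✓
Round 2: --1010 -1101- 0-101- 0110--
PIs = {--1010, -00000, -1101-, 0-101-, 00-111, 000-00, 0001-0, 00011-, 001-11, 0011-1, 01-001, 0110--, 1-0011, 1-0101, 101001, 11-011, 11-110, 111-10}

101001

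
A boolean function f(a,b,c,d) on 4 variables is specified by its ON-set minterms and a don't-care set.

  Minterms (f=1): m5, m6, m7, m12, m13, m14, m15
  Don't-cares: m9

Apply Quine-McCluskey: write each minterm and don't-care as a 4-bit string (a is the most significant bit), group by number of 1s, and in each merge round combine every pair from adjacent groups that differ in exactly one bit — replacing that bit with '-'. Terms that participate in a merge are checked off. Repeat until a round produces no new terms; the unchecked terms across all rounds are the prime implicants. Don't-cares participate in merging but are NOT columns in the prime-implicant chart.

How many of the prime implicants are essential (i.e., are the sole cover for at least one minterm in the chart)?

Round 0: 0101✓ 0110✓ 0111✓ 1001✓ 1100✓ 1101✓ 1110✓ 1111✓
Round 1: -101✓ -110✓ -111✓ 01-1✓ 011-✓ 1-01 11-0✓ 11-1✓ 110-✓ 111-✓
Round 2: -1-1 -11- 11--
PIs = {-1-1, -11-, 1-01, 11--}
Coverage chart:
  m5: -1-1 ←essential
  m6: -11- ←essential
  m7: -1-1,-11-
  m12: 11-- ←essential
  m13: -1-1,1-01,11--
  m14: -11-,11--
  m15: -1-1,-11-,11--
Essential: -1-1, -11-, 11--

3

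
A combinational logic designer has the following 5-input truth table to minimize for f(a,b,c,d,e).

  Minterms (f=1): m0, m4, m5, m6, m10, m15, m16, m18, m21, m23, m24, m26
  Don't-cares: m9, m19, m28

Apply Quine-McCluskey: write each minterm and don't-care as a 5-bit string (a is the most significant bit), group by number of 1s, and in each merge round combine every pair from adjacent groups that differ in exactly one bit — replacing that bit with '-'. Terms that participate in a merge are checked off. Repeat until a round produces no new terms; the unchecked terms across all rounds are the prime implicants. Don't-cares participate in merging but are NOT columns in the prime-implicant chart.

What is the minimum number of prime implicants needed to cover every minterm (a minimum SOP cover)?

[col 0] 00000*, 00100*, 00101*, 00110*, 01001, 01010*, 01111, 10000*, 10010*, 10011*, 10101*, 10111*, 11000*, 11010*, 11100*
[col 1] -0000, -0101, -1010, 00-00, 001-0, 0010-, 1-000*, 1-010*, 10-11, 100-0*, 1001-, 101-1, 11-00, 110-0*
[col 2] 1-0-0
Prime implicants: -0000, -0101, -1010, 00-00, 001-0, 0010-, 01001, 01111, 1-0-0, 10-11, 1001-, 101-1, 11-00
PI chart (minterm → PIs covering it):
  0 | -0000,00-00
  4 | 00-00,001-0,0010-
  5 | -0101,0010-
  6 | 001-0  (sole → essential)
  10 | -1010  (sole → essential)
  15 | 01111  (sole → essential)
  16 | -0000,1-0-0
  18 | 1-0-0,1001-
  21 | -0101,101-1
  23 | 10-11,101-1
  24 | 1-0-0,11-00
  26 | -1010,1-0-0
Essential prime implicants: -1010, 001-0, 01111
Petrick residual → -0000, -0101, 1-0-0, 10-11
Minimum SOP uses 7 PIs: b'c'd'e' + b'cd'e + bc'de' + a'b'ce' + a'bcde + ac'e' + ab'de

7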